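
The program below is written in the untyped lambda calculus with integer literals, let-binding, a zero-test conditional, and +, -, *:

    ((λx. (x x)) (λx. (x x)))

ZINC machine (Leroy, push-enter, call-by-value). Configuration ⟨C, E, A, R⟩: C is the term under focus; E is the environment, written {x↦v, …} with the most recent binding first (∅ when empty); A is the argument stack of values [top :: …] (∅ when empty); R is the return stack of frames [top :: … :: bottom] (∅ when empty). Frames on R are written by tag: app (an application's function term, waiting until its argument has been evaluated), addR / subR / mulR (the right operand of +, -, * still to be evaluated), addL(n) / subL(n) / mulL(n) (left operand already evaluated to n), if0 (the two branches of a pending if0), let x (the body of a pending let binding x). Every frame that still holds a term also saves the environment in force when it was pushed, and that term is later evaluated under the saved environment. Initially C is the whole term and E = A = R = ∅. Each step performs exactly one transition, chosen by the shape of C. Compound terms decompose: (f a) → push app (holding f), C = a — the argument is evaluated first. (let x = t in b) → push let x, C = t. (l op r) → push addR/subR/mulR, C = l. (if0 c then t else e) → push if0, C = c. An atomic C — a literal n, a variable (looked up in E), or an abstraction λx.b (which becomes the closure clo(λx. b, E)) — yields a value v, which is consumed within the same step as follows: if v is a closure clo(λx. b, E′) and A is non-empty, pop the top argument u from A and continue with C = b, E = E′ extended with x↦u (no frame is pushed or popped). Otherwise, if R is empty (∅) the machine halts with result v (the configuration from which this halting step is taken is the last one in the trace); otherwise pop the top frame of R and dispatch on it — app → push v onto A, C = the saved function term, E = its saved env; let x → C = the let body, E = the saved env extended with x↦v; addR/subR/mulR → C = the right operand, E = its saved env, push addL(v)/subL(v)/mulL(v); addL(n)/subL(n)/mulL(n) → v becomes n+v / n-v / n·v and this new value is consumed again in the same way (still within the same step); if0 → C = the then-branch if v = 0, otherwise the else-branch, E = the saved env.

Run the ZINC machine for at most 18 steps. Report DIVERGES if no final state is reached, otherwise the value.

[0] <C=((λx. (x x)) (λx. (x x))), E=∅, A=∅, R=∅>
[1] <C=(λx. (x x)), E=∅, A=∅, R=[app]>
[2] <C=(λx. (x x)), E=∅, A=[clo(λx. (x x), ∅)], R=∅>
[3] <C=(x x), E={x↦clo(λx. (x x), ∅)}, A=∅, R=∅>
[4] <C=x, E={x↦clo(λx. (x x), ∅)}, A=∅, R=[app]>
[5] <C=x, E={x↦clo(λx. (x x), ∅)}, A=[clo(λx. (x x), ∅)], R=∅>
… configuration repeats with period 3 (steps 3–5 recur indefinitely) …

Answer: DIVERGES (no final state within 18 steps)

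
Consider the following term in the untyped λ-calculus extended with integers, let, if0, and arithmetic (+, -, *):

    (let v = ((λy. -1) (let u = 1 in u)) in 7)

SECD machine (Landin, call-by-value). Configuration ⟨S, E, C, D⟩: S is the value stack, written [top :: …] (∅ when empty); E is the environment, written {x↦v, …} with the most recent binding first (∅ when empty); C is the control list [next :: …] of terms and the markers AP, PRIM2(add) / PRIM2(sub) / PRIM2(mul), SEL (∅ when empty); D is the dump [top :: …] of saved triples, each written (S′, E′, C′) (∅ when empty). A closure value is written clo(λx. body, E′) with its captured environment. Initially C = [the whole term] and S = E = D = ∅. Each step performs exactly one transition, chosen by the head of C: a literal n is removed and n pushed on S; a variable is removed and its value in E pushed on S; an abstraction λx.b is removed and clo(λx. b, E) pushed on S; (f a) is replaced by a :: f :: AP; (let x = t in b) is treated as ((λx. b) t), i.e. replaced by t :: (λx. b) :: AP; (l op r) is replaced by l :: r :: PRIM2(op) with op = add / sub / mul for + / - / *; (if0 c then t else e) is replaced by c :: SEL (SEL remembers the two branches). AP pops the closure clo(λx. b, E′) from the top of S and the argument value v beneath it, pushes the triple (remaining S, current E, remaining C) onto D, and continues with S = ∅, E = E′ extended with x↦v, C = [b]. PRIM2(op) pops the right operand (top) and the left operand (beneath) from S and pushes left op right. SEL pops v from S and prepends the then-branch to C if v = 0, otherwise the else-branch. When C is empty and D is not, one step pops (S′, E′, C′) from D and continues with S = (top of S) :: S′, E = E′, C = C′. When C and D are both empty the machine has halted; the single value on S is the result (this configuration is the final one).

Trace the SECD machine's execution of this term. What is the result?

t=0: <S=∅, E=∅, C=[(let v = ((λy. -1) (let u = 1 in u)) in 7)], D=∅>
t=1: <S=∅, E=∅, C=[((λy. -1) (let u = 1 in u)) :: (λv. 7) :: AP], D=∅>
t=2: <S=∅, E=∅, C=[(let u = 1 in u) :: (λy. -1) :: AP :: (λv. 7) :: AP], D=∅>
t=3: <S=∅, E=∅, C=[1 :: (λu. u) :: AP :: (λy. -1) :: AP :: (λv. 7) :: AP], D=∅>
t=4: <S=[1], E=∅, C=[(λu. u) :: AP :: (λy. -1) :: AP :: (λv. 7) :: AP], D=∅>
t=5: <S=[clo(λu. u, ∅) :: 1], E=∅, C=[AP :: (λy. -1) :: AP :: (λv. 7) :: AP], D=∅>
t=6: <S=∅, E={u↦1}, C=[u], D=[(∅, ∅, [(λy. -1) :: AP :: (λv. 7) :: AP])]>
t=7: <S=[1], E={u↦1}, C=∅, D=[(∅, ∅, [(λy. -1) :: AP :: (λv. 7) :: AP])]>
t=8: <S=[1], E=∅, C=[(λy. -1) :: AP :: (λv. 7) :: AP], D=∅>
t=9: <S=[clo(λy. -1, ∅) :: 1], E=∅, C=[AP :: (λv. 7) :: AP], D=∅>
t=10: <S=∅, E={y↦1}, C=[-1], D=[(∅, ∅, [(λv. 7) :: AP])]>
t=11: <S=[-1], E={y↦1}, C=∅, D=[(∅, ∅, [(λv. 7) :: AP])]>
t=12: <S=[-1], E=∅, C=[(λv. 7) :: AP], D=∅>
t=13: <S=[clo(λv. 7, ∅) :: -1], E=∅, C=[AP], D=∅>
t=14: <S=∅, E={v↦-1}, C=[7], D=[(∅, ∅, ∅)]>
t=15: <S=[7], E={v↦-1}, C=∅, D=[(∅, ∅, ∅)]>
t=16: <S=[7], E=∅, C=∅, D=∅>
→ final value 7

Answer: 7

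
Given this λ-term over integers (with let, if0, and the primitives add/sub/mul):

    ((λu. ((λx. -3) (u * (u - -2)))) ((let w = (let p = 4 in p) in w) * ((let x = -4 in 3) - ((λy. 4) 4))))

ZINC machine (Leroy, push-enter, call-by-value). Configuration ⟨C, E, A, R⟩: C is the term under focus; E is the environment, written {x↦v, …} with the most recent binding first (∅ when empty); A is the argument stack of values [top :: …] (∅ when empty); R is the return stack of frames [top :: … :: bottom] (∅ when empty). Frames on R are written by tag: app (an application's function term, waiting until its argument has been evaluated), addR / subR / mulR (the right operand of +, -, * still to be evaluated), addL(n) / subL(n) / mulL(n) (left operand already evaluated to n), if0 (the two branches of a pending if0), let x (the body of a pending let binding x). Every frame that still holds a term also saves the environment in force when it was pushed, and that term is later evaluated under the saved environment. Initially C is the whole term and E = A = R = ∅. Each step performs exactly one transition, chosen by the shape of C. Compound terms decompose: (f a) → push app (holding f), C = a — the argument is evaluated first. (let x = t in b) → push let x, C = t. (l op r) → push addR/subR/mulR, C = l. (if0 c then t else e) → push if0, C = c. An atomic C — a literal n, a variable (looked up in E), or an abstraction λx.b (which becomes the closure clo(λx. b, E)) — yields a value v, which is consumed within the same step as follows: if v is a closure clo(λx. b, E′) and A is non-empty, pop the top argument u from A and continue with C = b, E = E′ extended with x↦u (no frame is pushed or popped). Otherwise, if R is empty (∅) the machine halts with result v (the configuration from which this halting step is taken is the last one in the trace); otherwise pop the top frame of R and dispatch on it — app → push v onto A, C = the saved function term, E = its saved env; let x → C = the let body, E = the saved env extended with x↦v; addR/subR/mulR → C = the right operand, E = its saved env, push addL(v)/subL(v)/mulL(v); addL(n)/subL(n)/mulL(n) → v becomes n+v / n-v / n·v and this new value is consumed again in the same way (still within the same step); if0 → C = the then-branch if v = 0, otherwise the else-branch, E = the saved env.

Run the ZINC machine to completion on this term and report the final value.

t=0: ⟨C=((λu. ((λx. -3) (u * (u - -2)))) ((let w = (let p = 4 in p) in w) * ((let x = -4 in 3) - ((λy. 4) 4)))); E=∅; A=∅; R=∅⟩
t=1: ⟨C=((let w = (let p = 4 in p) in w) * ((let x = -4 in 3) - ((λy. 4) 4))); E=∅; A=∅; R=[app]⟩
t=2: ⟨C=(let w = (let p = 4 in p) in w); E=∅; A=∅; R=[mulR :: app]⟩
t=3: ⟨C=(let p = 4 in p); E=∅; A=∅; R=[let w :: mulR :: app]⟩
t=4: ⟨C=4; E=∅; A=∅; R=[let p :: let w :: mulR :: app]⟩
t=5: ⟨C=p; E={p↦4}; A=∅; R=[let w :: mulR :: app]⟩
t=6: ⟨C=w; E={w↦4}; A=∅; R=[mulR :: app]⟩
t=7: ⟨C=((let x = -4 in 3) - ((λy. 4) 4)); E=∅; A=∅; R=[mulL(4) :: app]⟩
t=8: ⟨C=(let x = -4 in 3); E=∅; A=∅; R=[subR :: mulL(4) :: app]⟩
t=9: ⟨C=-4; E=∅; A=∅; R=[let x :: subR :: mulL(4) :: app]⟩
t=10: ⟨C=3; E={x↦-4}; A=∅; R=[subR :: mulL(4) :: app]⟩
t=11: ⟨C=((λy. 4) 4); E=∅; A=∅; R=[subL(3) :: mulL(4) :: app]⟩
t=12: ⟨C=4; E=∅; A=∅; R=[app :: subL(3) :: mulL(4) :: app]⟩
t=13: ⟨C=(λy. 4); E=∅; A=[4]; R=[subL(3) :: mulL(4) :: app]⟩
t=14: ⟨C=4; E={y↦4}; A=∅; R=[subL(3) :: mulL(4) :: app]⟩
t=15: ⟨C=(λu. ((λx. -3) (u * (u - -2)))); E=∅; A=[-4]; R=∅⟩
t=16: ⟨C=((λx. -3) (u * (u - -2))); E={u↦-4}; A=∅; R=∅⟩
t=17: ⟨C=(u * (u - -2)); E={u↦-4}; A=∅; R=[app]⟩
t=18: ⟨C=u; E={u↦-4}; A=∅; R=[mulR :: app]⟩
t=19: ⟨C=(u - -2); E={u↦-4}; A=∅; R=[mulL(-4) :: app]⟩
t=20: ⟨C=u; E={u↦-4}; A=∅; R=[subR :: mulL(-4) :: app]⟩
t=21: ⟨C=-2; E={u↦-4}; A=∅; R=[subL(-4) :: mulL(-4) :: app]⟩
t=22: ⟨C=(λx. -3); E={u↦-4}; A=[8]; R=∅⟩
t=23: ⟨C=-3; E={x↦8, u↦-4}; A=∅; R=∅⟩
→ final value -3

Answer: -3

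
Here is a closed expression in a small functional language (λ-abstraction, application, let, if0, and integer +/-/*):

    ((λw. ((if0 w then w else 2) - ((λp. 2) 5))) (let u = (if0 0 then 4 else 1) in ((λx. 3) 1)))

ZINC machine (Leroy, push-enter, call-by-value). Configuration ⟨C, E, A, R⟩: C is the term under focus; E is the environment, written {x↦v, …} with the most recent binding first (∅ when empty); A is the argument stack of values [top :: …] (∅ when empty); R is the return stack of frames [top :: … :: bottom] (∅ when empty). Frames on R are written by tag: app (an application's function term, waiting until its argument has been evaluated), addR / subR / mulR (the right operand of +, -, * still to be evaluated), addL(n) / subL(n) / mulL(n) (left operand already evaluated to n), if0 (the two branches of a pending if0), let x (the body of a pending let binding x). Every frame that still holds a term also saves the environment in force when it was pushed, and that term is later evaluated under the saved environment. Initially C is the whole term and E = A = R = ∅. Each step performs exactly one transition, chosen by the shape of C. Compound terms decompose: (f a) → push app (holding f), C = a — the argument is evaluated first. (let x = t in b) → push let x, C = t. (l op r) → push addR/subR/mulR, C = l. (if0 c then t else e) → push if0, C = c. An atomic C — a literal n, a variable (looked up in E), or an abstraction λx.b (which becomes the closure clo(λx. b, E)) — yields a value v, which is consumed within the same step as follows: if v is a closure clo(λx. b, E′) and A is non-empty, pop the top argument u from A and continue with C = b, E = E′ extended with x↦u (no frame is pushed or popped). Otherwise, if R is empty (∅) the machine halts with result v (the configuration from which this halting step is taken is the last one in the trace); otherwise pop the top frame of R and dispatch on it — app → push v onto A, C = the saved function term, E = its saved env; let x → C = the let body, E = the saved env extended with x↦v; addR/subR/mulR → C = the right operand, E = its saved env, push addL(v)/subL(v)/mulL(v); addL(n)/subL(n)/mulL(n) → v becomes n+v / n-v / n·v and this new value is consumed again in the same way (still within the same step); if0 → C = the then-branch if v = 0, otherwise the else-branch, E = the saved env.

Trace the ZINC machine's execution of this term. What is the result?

t=0: [C=((λw. ((if0 w then w else 2) - ((λp. 2) 5))) (let u = (if0 0 then 4 else 1) in ((λx. 3) 1))) | E=∅ | A=∅ | R=∅]
t=1: [C=(let u = (if0 0 then 4 else 1) in ((λx. 3) 1)) | E=∅ | A=∅ | R=[app]]
t=2: [C=(if0 0 then 4 else 1) | E=∅ | A=∅ | R=[let u :: app]]
t=3: [C=0 | E=∅ | A=∅ | R=[if0 :: let u :: app]]
t=4: [C=4 | E=∅ | A=∅ | R=[let u :: app]]
t=5: [C=((λx. 3) 1) | E={u↦4} | A=∅ | R=[app]]
t=6: [C=1 | E={u↦4} | A=∅ | R=[app :: app]]
t=7: [C=(λx. 3) | E={u↦4} | A=[1] | R=[app]]
t=8: [C=3 | E={x↦1, u↦4} | A=∅ | R=[app]]
t=9: [C=(λw. ((if0 w then w else 2) - ((λp. 2) 5))) | E=∅ | A=[3] | R=∅]
t=10: [C=((if0 w then w else 2) - ((λp. 2) 5)) | E={w↦3} | A=∅ | R=∅]
t=11: [C=(if0 w then w else 2) | E={w↦3} | A=∅ | R=[subR]]
t=12: [C=w | E={w↦3} | A=∅ | R=[if0 :: subR]]
t=13: [C=2 | E={w↦3} | A=∅ | R=[subR]]
t=14: [C=((λp. 2) 5) | E={w↦3} | A=∅ | R=[subL(2)]]
t=15: [C=5 | E={w↦3} | A=∅ | R=[app :: subL(2)]]
t=16: [C=(λp. 2) | E={w↦3} | A=[5] | R=[subL(2)]]
t=17: [C=2 | E={p↦5, w↦3} | A=∅ | R=[subL(2)]]
→ final value 0

Answer: 0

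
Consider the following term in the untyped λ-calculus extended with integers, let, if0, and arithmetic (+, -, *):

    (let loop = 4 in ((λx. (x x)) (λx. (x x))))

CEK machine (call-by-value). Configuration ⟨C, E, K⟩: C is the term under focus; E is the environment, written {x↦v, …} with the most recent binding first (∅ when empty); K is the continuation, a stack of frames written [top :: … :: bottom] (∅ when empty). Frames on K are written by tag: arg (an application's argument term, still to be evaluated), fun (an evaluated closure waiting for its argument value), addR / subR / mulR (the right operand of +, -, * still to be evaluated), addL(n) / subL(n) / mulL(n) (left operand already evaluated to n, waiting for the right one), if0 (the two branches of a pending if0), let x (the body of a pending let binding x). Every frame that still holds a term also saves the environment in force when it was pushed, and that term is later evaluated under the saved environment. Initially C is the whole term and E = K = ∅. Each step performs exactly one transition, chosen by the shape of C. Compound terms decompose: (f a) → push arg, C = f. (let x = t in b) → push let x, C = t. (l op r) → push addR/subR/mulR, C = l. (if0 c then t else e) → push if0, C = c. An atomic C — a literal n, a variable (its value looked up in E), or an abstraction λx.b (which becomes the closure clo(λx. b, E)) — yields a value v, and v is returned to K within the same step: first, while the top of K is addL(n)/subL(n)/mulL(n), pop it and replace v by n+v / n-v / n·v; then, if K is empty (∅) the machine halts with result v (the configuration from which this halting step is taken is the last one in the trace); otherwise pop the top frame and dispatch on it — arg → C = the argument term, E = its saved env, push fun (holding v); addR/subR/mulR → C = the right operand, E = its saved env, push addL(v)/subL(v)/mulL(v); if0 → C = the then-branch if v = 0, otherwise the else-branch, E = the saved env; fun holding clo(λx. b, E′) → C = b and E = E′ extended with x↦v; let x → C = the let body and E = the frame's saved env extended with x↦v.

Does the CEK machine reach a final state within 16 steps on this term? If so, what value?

step 0: <C=(let loop = 4 in ((λx. (x x)) (λx. (x x)))), E=∅, K=∅>
step 1: <C=4, E=∅, K=[let loop]>
step 2: <C=((λx. (x x)) (λx. (x x))), E={loop↦4}, K=∅>
step 3: <C=(λx. (x x)), E={loop↦4}, K=[arg]>
step 4: <C=(λx. (x x)), E={loop↦4}, K=[fun]>
step 5: <C=(x x), E={x↦clo(λx. (x x), {loop↦4}), loop↦4}, K=∅>
step 6: <C=x, E={x↦clo(λx. (x x), {loop↦4}), loop↦4}, K=[arg]>
step 7: <C=x, E={x↦clo(λx. (x x), {loop↦4}), loop↦4}, K=[fun]>
… configuration repeats with period 3 (steps 5–7 recur indefinitely) …

Answer: DIVERGES (no final state within 16 steps)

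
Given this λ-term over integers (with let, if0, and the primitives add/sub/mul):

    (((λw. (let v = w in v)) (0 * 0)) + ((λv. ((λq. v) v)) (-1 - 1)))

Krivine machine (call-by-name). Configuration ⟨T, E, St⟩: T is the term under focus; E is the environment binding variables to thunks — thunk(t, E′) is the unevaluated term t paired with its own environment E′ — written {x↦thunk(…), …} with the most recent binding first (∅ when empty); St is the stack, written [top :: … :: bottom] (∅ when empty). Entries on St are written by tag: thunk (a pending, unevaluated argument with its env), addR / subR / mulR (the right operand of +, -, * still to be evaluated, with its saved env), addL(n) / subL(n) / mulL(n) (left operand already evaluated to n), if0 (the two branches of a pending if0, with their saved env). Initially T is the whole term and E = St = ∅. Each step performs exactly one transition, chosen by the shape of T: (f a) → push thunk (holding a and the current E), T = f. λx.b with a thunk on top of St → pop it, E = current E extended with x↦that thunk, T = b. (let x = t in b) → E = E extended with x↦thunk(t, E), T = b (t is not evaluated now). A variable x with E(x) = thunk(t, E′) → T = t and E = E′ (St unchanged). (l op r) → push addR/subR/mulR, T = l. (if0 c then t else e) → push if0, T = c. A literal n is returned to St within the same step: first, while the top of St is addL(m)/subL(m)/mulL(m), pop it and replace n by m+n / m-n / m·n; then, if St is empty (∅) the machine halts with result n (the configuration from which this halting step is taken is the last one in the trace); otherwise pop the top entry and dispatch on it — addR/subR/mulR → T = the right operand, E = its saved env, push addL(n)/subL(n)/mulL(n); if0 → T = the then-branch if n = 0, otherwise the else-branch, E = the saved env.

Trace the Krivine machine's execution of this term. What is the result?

[0] ⟨T=(((λw. (let v = w in v)) (0 * 0)) + ((λv. ((λq. v) v)) (-1 - 1))); E=∅; St=∅⟩
[1] ⟨T=((λw. (let v = w in v)) (0 * 0)); E=∅; St=[addR]⟩
[2] ⟨T=(λw. (let v = w in v)); E=∅; St=[thunk :: addR]⟩
[3] ⟨T=(let v = w in v); E={w↦thunk((0 * 0), ∅)}; St=[addR]⟩
[4] ⟨T=v; E={v↦thunk(w, {w↦thunk((0 * 0), ∅)}), w↦thunk((0 * 0), ∅)}; St=[addR]⟩
[5] ⟨T=w; E={w↦thunk((0 * 0), ∅)}; St=[addR]⟩
[6] ⟨T=(0 * 0); E=∅; St=[addR]⟩
[7] ⟨T=0; E=∅; St=[mulR :: addR]⟩
[8] ⟨T=0; E=∅; St=[mulL(0) :: addR]⟩
[9] ⟨T=((λv. ((λq. v) v)) (-1 - 1)); E=∅; St=[addL(0)]⟩
[10] ⟨T=(λv. ((λq. v) v)); E=∅; St=[thunk :: addL(0)]⟩
[11] ⟨T=((λq. v) v); E={v↦thunk((-1 - 1), ∅)}; St=[addL(0)]⟩
[12] ⟨T=(λq. v); E={v↦thunk((-1 - 1), ∅)}; St=[thunk :: addL(0)]⟩
[13] ⟨T=v; E={q↦thunk(v, {v↦thunk((-1 - 1), ∅)}), v↦thunk((-1 - 1), ∅)}; St=[addL(0)]⟩
[14] ⟨T=(-1 - 1); E=∅; St=[addL(0)]⟩
[15] ⟨T=-1; E=∅; St=[subR :: addL(0)]⟩
[16] ⟨T=1; E=∅; St=[subL(-1) :: addL(0)]⟩
→ final value -2

Answer: -2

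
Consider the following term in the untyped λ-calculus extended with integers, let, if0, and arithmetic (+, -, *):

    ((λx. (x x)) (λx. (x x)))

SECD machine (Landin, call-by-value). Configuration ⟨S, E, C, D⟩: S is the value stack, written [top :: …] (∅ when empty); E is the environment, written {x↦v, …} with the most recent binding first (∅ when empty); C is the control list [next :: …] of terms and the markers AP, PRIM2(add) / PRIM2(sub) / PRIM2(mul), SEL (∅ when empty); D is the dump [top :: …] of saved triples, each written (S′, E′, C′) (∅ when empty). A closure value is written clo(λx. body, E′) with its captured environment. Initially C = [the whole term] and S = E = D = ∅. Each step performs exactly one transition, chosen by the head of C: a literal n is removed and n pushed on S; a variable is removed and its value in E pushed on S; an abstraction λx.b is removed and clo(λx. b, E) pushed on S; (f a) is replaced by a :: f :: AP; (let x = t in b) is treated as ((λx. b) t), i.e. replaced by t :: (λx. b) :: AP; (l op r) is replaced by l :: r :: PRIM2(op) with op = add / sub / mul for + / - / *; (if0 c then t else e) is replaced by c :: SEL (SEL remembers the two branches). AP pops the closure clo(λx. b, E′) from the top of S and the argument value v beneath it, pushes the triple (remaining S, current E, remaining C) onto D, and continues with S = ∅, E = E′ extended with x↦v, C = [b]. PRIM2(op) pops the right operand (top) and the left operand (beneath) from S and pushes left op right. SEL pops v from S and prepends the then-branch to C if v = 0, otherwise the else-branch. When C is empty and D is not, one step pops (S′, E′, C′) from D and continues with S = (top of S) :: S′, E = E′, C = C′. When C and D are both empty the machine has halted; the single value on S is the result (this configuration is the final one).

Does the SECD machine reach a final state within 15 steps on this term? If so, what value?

Answer: DIVERGES (no final state within 15 steps)

Machine steps:
step 0: [S=∅ | E=∅ | C=[((λx. (x x)) (λx. (x x)))] | D=∅]
step 1: [S=∅ | E=∅ | C=[(λx. (x x)) :: (λx. (x x)) :: AP] | D=∅]
step 2: [S=[clo(λx. (x x), ∅)] | E=∅ | C=[(λx. (x x)) :: AP] | D=∅]
step 3: [S=[clo(λx. (x x), ∅) :: clo(λx. (x x), ∅)] | E=∅ | C=[AP] | D=∅]
step 4: [S=∅ | E={x↦clo(λx. (x x), ∅)} | C=[(x x)] | D=[(∅, ∅, ∅)]]
step 5: [S=∅ | E={x↦clo(λx. (x x), ∅)} | C=[x :: x :: AP] | D=[(∅, ∅, ∅)]]
step 6: [S=[clo(λx. (x x), ∅)] | E={x↦clo(λx. (x x), ∅)} | C=[x :: AP] | D=[(∅, ∅, ∅)]]
step 7: [S=[clo(λx. (x x), ∅) :: clo(λx. (x x), ∅)] | E={x↦clo(λx. (x x), ∅)} | C=[AP] | D=[(∅, ∅, ∅)]]
step 8: [S=∅ | E={x↦clo(λx. (x x), ∅)} | C=[(x x)] | D=[(∅, {x↦clo(λx. (x x), ∅)}, ∅) :: (∅, ∅, ∅)]]
step 9: [S=∅ | E={x↦clo(λx. (x x), ∅)} | C=[x :: x :: AP] | D=[(∅, {x↦clo(λx. (x x), ∅)}, ∅) :: (∅, ∅, ∅)]]
step 10: [S=[clo(λx. (x x), ∅)] | E={x↦clo(λx. (x x), ∅)} | C=[x :: AP] | D=[(∅, {x↦clo(λx. (x x), ∅)}, ∅) :: (∅, ∅, ∅)]]
step 11: [S=[clo(λx. (x x), ∅) :: clo(λx. (x x), ∅)] | E={x↦clo(λx. (x x), ∅)} | C=[AP] | D=[(∅, {x↦clo(λx. (x x), ∅)}, ∅) :: (∅, ∅, ∅)]]
step 12: [S=∅ | E={x↦clo(λx. (x x), ∅)} | C=[(x x)] | D=[(∅, {x↦clo(λx. (x x), ∅)}, ∅) :: (∅, {x↦clo(λx. (x x), ∅)}, ∅) :: (∅, ∅, ∅)]]
step 13: [S=∅ | E={x↦clo(λx. (x x), ∅)} | C=[x :: x :: AP] | D=[(∅, {x↦clo(λx. (x x), ∅)}, ∅) :: (∅, {x↦clo(λx. (x x), ∅)}, ∅) :: (∅, ∅, ∅)]]
step 14: [S=[clo(λx. (x x), ∅)] | E={x↦clo(λx. (x x), ∅)} | C=[x :: AP] | D=[(∅, {x↦clo(λx. (x x), ∅)}, ∅) :: (∅, {x↦clo(λx. (x x), ∅)}, ∅) :: (∅, ∅, ∅)]]
step 15: [S=[clo(λx. (x x), ∅) :: clo(λx. (x x), ∅)] | E={x↦clo(λx. (x x), ∅)} | C=[AP] | D=[(∅, {x↦clo(λx. (x x), ∅)}, ∅) :: (∅, {x↦clo(λx. (x x), ∅)}, ∅) :: (∅, ∅, ∅)]]
→ 15 transitions taken and the configuration is still not final: no result within 15 steps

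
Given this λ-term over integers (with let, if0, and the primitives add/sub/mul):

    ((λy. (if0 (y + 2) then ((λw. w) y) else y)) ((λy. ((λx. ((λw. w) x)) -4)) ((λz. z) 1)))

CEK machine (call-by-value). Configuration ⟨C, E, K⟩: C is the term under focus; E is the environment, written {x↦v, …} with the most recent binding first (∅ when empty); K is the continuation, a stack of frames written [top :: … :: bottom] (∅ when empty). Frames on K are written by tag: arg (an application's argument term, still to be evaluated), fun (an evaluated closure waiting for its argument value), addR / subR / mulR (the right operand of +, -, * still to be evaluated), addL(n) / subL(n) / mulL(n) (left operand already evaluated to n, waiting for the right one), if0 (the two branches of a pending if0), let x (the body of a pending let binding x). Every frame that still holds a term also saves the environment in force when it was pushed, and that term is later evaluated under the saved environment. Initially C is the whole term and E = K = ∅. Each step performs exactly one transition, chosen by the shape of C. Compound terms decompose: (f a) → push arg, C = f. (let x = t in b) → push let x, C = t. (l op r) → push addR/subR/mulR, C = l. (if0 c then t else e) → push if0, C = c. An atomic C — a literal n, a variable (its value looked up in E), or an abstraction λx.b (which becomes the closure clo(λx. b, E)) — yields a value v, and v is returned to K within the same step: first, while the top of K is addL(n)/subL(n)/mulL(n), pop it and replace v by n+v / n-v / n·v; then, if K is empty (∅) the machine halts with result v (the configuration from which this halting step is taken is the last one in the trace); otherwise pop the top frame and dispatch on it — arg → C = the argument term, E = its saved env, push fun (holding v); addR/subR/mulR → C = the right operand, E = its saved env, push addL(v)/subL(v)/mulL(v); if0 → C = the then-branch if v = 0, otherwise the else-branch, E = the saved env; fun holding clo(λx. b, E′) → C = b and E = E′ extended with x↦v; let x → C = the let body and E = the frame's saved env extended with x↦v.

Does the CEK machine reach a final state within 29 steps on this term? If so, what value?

Answer: -4

Machine steps:
[0] [C=((λy. (if0 (y + 2) then ((λw. w) y) else y)) ((λy. ((λx. ((λw. w) x)) -4)) ((λz. z) 1))) | E=∅ | K=∅]
[1] [C=(λy. (if0 (y + 2) then ((λw. w) y) else y)) | E=∅ | K=[arg]]
[2] [C=((λy. ((λx. ((λw. w) x)) -4)) ((λz. z) 1)) | E=∅ | K=[fun]]
[3] [C=(λy. ((λx. ((λw. w) x)) -4)) | E=∅ | K=[arg :: fun]]
[4] [C=((λz. z) 1) | E=∅ | K=[fun :: fun]]
[5] [C=(λz. z) | E=∅ | K=[arg :: fun :: fun]]
[6] [C=1 | E=∅ | K=[fun :: fun :: fun]]
[7] [C=z | E={z↦1} | K=[fun :: fun]]
[8] [C=((λx. ((λw. w) x)) -4) | E={y↦1} | K=[fun]]
[9] [C=(λx. ((λw. w) x)) | E={y↦1} | K=[arg :: fun]]
[10] [C=-4 | E={y↦1} | K=[fun :: fun]]
[11] [C=((λw. w) x) | E={x↦-4, y↦1} | K=[fun]]
[12] [C=(λw. w) | E={x↦-4, y↦1} | K=[arg :: fun]]
[13] [C=x | E={x↦-4, y↦1} | K=[fun :: fun]]
[14] [C=w | E={w↦-4, x↦-4, y↦1} | K=[fun]]
[15] [C=(if0 (y + 2) then ((λw. w) y) else y) | E={y↦-4} | K=∅]
[16] [C=(y + 2) | E={y↦-4} | K=[if0]]
[17] [C=y | E={y↦-4} | K=[addR :: if0]]
[18] [C=2 | E={y↦-4} | K=[addL(-4) :: if0]]
[19] [C=y | E={y↦-4} | K=∅]
→ final value -4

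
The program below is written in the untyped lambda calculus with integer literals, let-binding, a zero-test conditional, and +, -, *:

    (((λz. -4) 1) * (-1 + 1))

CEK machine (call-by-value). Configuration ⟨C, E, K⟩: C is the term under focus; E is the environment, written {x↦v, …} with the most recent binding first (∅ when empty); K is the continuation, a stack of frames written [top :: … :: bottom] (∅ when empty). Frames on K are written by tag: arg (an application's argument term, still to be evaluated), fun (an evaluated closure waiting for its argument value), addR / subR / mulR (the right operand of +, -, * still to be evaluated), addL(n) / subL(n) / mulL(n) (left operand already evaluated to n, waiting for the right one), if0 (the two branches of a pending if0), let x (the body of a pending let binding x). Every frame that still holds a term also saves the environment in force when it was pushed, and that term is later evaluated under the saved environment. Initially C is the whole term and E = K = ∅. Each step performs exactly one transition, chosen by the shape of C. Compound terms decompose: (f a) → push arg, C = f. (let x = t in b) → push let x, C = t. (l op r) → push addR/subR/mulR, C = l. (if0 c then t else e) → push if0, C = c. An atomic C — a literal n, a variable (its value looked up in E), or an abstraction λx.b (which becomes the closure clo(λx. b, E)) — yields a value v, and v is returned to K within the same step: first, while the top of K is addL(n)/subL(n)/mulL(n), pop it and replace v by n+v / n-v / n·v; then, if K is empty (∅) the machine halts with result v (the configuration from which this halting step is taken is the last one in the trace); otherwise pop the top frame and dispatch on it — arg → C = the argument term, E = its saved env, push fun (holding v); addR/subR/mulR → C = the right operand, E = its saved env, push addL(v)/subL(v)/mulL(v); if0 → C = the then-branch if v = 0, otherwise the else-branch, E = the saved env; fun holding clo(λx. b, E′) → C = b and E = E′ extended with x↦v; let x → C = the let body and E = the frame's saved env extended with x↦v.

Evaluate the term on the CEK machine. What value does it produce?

0. <C=(((λz. -4) 1) * (-1 + 1)), E=∅, K=∅>
1. <C=((λz. -4) 1), E=∅, K=[mulR]>
2. <C=(λz. -4), E=∅, K=[arg :: mulR]>
3. <C=1, E=∅, K=[fun :: mulR]>
4. <C=-4, E={z↦1}, K=[mulR]>
5. <C=(-1 + 1), E=∅, K=[mulL(-4)]>
6. <C=-1, E=∅, K=[addR :: mulL(-4)]>
7. <C=1, E=∅, K=[addL(-1) :: mulL(-4)]>
→ final value 0

Answer: 0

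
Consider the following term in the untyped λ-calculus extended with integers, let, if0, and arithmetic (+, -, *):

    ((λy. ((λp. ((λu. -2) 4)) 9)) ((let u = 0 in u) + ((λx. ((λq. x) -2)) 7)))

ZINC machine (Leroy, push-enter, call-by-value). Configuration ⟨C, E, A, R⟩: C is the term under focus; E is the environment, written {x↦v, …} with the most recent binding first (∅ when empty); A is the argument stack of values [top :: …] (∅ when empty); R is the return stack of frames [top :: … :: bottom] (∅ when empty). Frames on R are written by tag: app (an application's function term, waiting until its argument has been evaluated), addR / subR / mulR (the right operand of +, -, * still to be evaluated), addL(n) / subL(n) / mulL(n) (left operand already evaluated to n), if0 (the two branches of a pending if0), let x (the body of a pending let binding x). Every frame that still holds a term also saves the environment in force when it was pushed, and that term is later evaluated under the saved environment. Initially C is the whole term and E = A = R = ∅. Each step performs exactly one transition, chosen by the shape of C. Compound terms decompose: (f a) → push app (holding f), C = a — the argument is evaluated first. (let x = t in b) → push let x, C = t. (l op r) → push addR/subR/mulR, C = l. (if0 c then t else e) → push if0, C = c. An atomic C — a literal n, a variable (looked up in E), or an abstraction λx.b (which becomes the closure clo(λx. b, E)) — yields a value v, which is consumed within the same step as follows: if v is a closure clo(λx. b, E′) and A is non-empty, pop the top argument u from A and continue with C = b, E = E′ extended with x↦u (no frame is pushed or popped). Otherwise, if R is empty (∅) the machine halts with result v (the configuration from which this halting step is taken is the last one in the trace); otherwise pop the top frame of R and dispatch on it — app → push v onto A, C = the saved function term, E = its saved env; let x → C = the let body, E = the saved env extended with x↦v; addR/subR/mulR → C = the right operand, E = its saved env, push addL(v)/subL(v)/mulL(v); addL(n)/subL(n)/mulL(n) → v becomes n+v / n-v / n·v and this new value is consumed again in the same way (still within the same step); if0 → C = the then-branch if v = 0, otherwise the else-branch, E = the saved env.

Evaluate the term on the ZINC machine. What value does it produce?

Answer: -2

Derivation:
step 0: <C=((λy. ((λp. ((λu. -2) 4)) 9)) ((let u = 0 in u) + ((λx. ((λq. x) -2)) 7))), E=∅, A=∅, R=∅>
step 1: <C=((let u = 0 in u) + ((λx. ((λq. x) -2)) 7)), E=∅, A=∅, R=[app]>
step 2: <C=(let u = 0 in u), E=∅, A=∅, R=[addR :: app]>
step 3: <C=0, E=∅, A=∅, R=[let u :: addR :: app]>
step 4: <C=u, E={u↦0}, A=∅, R=[addR :: app]>
step 5: <C=((λx. ((λq. x) -2)) 7), E=∅, A=∅, R=[addL(0) :: app]>
step 6: <C=7, E=∅, A=∅, R=[app :: addL(0) :: app]>
step 7: <C=(λx. ((λq. x) -2)), E=∅, A=[7], R=[addL(0) :: app]>
step 8: <C=((λq. x) -2), E={x↦7}, A=∅, R=[addL(0) :: app]>
step 9: <C=-2, E={x↦7}, A=∅, R=[app :: addL(0) :: app]>
step 10: <C=(λq. x), E={x↦7}, A=[-2], R=[addL(0) :: app]>
step 11: <C=x, E={q↦-2, x↦7}, A=∅, R=[addL(0) :: app]>
step 12: <C=(λy. ((λp. ((λu. -2) 4)) 9)), E=∅, A=[7], R=∅>
step 13: <C=((λp. ((λu. -2) 4)) 9), E={y↦7}, A=∅, R=∅>
step 14: <C=9, E={y↦7}, A=∅, R=[app]>
step 15: <C=(λp. ((λu. -2) 4)), E={y↦7}, A=[9], R=∅>
step 16: <C=((λu. -2) 4), E={p↦9, y↦7}, A=∅, R=∅>
step 17: <C=4, E={p↦9, y↦7}, A=∅, R=[app]>
step 18: <C=(λu. -2), E={p↦9, y↦7}, A=[4], R=∅>
step 19: <C=-2, E={u↦4, p↦9, y↦7}, A=∅, R=∅>
→ final value -2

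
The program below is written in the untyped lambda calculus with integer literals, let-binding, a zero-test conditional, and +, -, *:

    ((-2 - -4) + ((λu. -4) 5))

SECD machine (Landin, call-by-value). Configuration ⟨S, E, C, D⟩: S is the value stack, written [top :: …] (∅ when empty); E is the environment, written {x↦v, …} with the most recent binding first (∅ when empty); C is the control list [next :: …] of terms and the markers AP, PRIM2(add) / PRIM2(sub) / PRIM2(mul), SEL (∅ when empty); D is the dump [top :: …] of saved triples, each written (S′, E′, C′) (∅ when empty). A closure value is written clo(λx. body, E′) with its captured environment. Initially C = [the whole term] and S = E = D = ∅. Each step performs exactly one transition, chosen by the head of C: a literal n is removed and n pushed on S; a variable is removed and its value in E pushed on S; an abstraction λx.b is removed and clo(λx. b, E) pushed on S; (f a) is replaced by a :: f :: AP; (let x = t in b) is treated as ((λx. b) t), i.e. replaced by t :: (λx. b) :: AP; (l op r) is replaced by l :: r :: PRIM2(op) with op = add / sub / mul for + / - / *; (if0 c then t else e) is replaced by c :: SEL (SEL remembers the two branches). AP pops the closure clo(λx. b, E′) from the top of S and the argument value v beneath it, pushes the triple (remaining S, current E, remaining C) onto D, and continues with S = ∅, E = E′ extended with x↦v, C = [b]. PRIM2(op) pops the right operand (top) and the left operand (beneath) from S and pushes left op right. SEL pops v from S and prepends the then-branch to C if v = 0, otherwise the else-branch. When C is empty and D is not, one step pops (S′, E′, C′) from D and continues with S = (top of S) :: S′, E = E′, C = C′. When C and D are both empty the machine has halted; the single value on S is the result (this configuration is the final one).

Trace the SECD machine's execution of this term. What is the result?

step 0: ⟨S=∅; E=∅; C=[((-2 - -4) + ((λu. -4) 5))]; D=∅⟩
step 1: ⟨S=∅; E=∅; C=[(-2 - -4) :: ((λu. -4) 5) :: PRIM2(add)]; D=∅⟩
step 2: ⟨S=∅; E=∅; C=[-2 :: -4 :: PRIM2(sub) :: ((λu. -4) 5) :: PRIM2(add)]; D=∅⟩
step 3: ⟨S=[-2]; E=∅; C=[-4 :: PRIM2(sub) :: ((λu. -4) 5) :: PRIM2(add)]; D=∅⟩
step 4: ⟨S=[-4 :: -2]; E=∅; C=[PRIM2(sub) :: ((λu. -4) 5) :: PRIM2(add)]; D=∅⟩
step 5: ⟨S=[2]; E=∅; C=[((λu. -4) 5) :: PRIM2(add)]; D=∅⟩
step 6: ⟨S=[2]; E=∅; C=[5 :: (λu. -4) :: AP :: PRIM2(add)]; D=∅⟩
step 7: ⟨S=[5 :: 2]; E=∅; C=[(λu. -4) :: AP :: PRIM2(add)]; D=∅⟩
step 8: ⟨S=[clo(λu. -4, ∅) :: 5 :: 2]; E=∅; C=[AP :: PRIM2(add)]; D=∅⟩
step 9: ⟨S=∅; E={u↦5}; C=[-4]; D=[([2], ∅, [PRIM2(add)])]⟩
step 10: ⟨S=[-4]; E={u↦5}; C=∅; D=[([2], ∅, [PRIM2(add)])]⟩
step 11: ⟨S=[-4 :: 2]; E=∅; C=[PRIM2(add)]; D=∅⟩
step 12: ⟨S=[-2]; E=∅; C=∅; D=∅⟩
→ final value -2

Answer: -2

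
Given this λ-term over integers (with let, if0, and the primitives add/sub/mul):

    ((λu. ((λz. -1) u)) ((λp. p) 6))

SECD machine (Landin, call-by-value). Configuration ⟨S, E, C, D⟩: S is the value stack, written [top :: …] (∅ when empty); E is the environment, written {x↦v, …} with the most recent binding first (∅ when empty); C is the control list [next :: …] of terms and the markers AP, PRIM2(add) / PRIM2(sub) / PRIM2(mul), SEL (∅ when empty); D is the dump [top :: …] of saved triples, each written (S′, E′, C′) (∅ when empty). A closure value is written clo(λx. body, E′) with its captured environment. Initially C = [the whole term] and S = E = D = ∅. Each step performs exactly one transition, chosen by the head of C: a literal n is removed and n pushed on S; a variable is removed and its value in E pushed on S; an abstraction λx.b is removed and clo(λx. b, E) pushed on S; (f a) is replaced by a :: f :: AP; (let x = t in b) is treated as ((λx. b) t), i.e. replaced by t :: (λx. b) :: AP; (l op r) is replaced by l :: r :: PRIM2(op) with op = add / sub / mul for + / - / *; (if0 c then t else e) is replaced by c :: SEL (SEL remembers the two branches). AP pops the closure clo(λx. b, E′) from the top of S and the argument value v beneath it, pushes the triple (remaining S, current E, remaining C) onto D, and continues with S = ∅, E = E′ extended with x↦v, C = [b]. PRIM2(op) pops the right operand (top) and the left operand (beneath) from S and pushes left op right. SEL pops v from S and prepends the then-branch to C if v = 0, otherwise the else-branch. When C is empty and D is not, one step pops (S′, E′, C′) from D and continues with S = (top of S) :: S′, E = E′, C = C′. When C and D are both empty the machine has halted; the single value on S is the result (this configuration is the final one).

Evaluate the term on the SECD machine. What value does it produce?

Answer: -1

Execution trace:
step 0: [S=∅ | E=∅ | C=[((λu. ((λz. -1) u)) ((λp. p) 6))] | D=∅]
step 1: [S=∅ | E=∅ | C=[((λp. p) 6) :: (λu. ((λz. -1) u)) :: AP] | D=∅]
step 2: [S=∅ | E=∅ | C=[6 :: (λp. p) :: AP :: (λu. ((λz. -1) u)) :: AP] | D=∅]
step 3: [S=[6] | E=∅ | C=[(λp. p) :: AP :: (λu. ((λz. -1) u)) :: AP] | D=∅]
step 4: [S=[clo(λp. p, ∅) :: 6] | E=∅ | C=[AP :: (λu. ((λz. -1) u)) :: AP] | D=∅]
step 5: [S=∅ | E={p↦6} | C=[p] | D=[(∅, ∅, [(λu. ((λz. -1) u)) :: AP])]]
step 6: [S=[6] | E={p↦6} | C=∅ | D=[(∅, ∅, [(λu. ((λz. -1) u)) :: AP])]]
step 7: [S=[6] | E=∅ | C=[(λu. ((λz. -1) u)) :: AP] | D=∅]
step 8: [S=[clo(λu. ((λz. -1) u), ∅) :: 6] | E=∅ | C=[AP] | D=∅]
step 9: [S=∅ | E={u↦6} | C=[((λz. -1) u)] | D=[(∅, ∅, ∅)]]
step 10: [S=∅ | E={u↦6} | C=[u :: (λz. -1) :: AP] | D=[(∅, ∅, ∅)]]
step 11: [S=[6] | E={u↦6} | C=[(λz. -1) :: AP] | D=[(∅, ∅, ∅)]]
step 12: [S=[clo(λz. -1, {u↦6}) :: 6] | E={u↦6} | C=[AP] | D=[(∅, ∅, ∅)]]
step 13: [S=∅ | E={z↦6, u↦6} | C=[-1] | D=[(∅, {u↦6}, ∅) :: (∅, ∅, ∅)]]
step 14: [S=[-1] | E={z↦6, u↦6} | C=∅ | D=[(∅, {u↦6}, ∅) :: (∅, ∅, ∅)]]
step 15: [S=[-1] | E={u↦6} | C=∅ | D=[(∅, ∅, ∅)]]
step 16: [S=[-1] | E=∅ | C=∅ | D=∅]
→ final value -1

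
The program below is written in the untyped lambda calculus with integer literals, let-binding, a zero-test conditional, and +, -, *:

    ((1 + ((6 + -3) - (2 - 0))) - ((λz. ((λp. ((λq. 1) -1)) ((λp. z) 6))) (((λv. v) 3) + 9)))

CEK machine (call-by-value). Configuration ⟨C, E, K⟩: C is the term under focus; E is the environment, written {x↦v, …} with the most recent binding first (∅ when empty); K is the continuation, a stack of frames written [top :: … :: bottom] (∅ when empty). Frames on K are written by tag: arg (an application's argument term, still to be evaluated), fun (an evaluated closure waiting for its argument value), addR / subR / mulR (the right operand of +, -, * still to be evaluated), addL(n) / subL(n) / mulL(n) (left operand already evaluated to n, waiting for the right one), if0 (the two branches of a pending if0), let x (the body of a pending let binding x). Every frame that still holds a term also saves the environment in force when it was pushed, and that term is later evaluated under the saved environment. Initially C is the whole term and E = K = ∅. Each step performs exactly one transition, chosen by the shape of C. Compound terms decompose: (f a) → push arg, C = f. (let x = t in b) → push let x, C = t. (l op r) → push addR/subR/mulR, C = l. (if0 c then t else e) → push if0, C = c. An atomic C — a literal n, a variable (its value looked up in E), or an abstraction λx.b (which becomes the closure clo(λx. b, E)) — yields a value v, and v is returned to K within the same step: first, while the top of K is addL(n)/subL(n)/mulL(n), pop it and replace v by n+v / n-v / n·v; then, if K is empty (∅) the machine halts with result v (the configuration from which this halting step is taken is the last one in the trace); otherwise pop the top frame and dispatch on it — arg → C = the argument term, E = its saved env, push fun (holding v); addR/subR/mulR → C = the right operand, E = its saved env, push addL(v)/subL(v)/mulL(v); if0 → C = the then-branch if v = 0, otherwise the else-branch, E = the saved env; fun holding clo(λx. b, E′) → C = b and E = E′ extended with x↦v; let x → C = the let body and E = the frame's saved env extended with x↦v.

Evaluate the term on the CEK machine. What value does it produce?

[0] <C=((1 + ((6 + -3) - (2 - 0))) - ((λz. ((λp. ((λq. 1) -1)) ((λp. z) 6))) (((λv. v) 3) + 9))), E=∅, K=∅>
[1] <C=(1 + ((6 + -3) - (2 - 0))), E=∅, K=[subR]>
[2] <C=1, E=∅, K=[addR :: subR]>
[3] <C=((6 + -3) - (2 - 0)), E=∅, K=[addL(1) :: subR]>
[4] <C=(6 + -3), E=∅, K=[subR :: addL(1) :: subR]>
[5] <C=6, E=∅, K=[addR :: subR :: addL(1) :: subR]>
[6] <C=-3, E=∅, K=[addL(6) :: subR :: addL(1) :: subR]>
[7] <C=(2 - 0), E=∅, K=[subL(3) :: addL(1) :: subR]>
[8] <C=2, E=∅, K=[subR :: subL(3) :: addL(1) :: subR]>
[9] <C=0, E=∅, K=[subL(2) :: subL(3) :: addL(1) :: subR]>
[10] <C=((λz. ((λp. ((λq. 1) -1)) ((λp. z) 6))) (((λv. v) 3) + 9)), E=∅, K=[subL(2)]>
[11] <C=(λz. ((λp. ((λq. 1) -1)) ((λp. z) 6))), E=∅, K=[arg :: subL(2)]>
[12] <C=(((λv. v) 3) + 9), E=∅, K=[fun :: subL(2)]>
[13] <C=((λv. v) 3), E=∅, K=[addR :: fun :: subL(2)]>
[14] <C=(λv. v), E=∅, K=[arg :: addR :: fun :: subL(2)]>
[15] <C=3, E=∅, K=[fun :: addR :: fun :: subL(2)]>
[16] <C=v, E={v↦3}, K=[addR :: fun :: subL(2)]>
[17] <C=9, E=∅, K=[addL(3) :: fun :: subL(2)]>
[18] <C=((λp. ((λq. 1) -1)) ((λp. z) 6)), E={z↦12}, K=[subL(2)]>
[19] <C=(λp. ((λq. 1) -1)), E={z↦12}, K=[arg :: subL(2)]>
[20] <C=((λp. z) 6), E={z↦12}, K=[fun :: subL(2)]>
[21] <C=(λp. z), E={z↦12}, K=[arg :: fun :: subL(2)]>
[22] <C=6, E={z↦12}, K=[fun :: fun :: subL(2)]>
[23] <C=z, E={p↦6, z↦12}, K=[fun :: subL(2)]>
[24] <C=((λq. 1) -1), E={p↦12, z↦12}, K=[subL(2)]>
[25] <C=(λq. 1), E={p↦12, z↦12}, K=[arg :: subL(2)]>
[26] <C=-1, E={p↦12, z↦12}, K=[fun :: subL(2)]>
[27] <C=1, E={q↦-1, p↦12, z↦12}, K=[subL(2)]>
→ final value 1

Answer: 1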